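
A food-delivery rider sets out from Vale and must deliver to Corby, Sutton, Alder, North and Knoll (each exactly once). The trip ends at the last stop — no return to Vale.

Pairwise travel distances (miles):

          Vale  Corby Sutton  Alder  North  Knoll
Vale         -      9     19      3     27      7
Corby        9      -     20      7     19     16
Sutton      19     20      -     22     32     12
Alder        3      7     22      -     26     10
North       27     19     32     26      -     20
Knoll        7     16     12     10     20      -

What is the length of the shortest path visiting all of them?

There are 5! = 120 possible orderings.
Vale - Corby - Sutton - Alder - North - Knoll: 9+20+22+26+20 = 97
Vale - Corby - Sutton - Alder - Knoll - North: 9+20+22+10+20 = 81
Vale - Corby - Sutton - North - Alder - Knoll: 9+20+32+26+10 = 97
Vale - Corby - Sutton - North - Knoll - Alder: 9+20+32+20+10 = 91
Vale - Corby - Sutton - Knoll - Alder - North: 9+20+12+10+26 = 77
Vale - Corby - Sutton - Knoll - North - Alder: 9+20+12+20+26 = 87
Vale - Corby - Alder - Sutton - North - Knoll: 9+7+22+32+20 = 90
Vale - Corby - Alder - Sutton - Knoll - North: 9+7+22+12+20 = 70
Vale - Corby - Alder - North - Sutton - Knoll: 9+7+26+32+12 = 86
Vale - Corby - Alder - North - Knoll - Sutton: 9+7+26+20+12 = 74
Vale - Corby - Alder - Knoll - Sutton - North: 9+7+10+12+32 = 70
Vale - Corby - Alder - Knoll - North - Sutton: 9+7+10+20+32 = 78
Vale - Corby - North - Sutton - Alder - Knoll: 9+19+32+22+10 = 92
Vale - Corby - North - Sutton - Knoll - Alder: 9+19+32+12+10 = 82
… (106 more)
Vale - Alder - Corby - North - Knoll - Sutton: 3+7+19+20+12 = 61  ← best
The minimum is 61.
One shortest path: Vale → Alder → Corby → North → Knoll → Sutton.

Shortest open route: 61 miles.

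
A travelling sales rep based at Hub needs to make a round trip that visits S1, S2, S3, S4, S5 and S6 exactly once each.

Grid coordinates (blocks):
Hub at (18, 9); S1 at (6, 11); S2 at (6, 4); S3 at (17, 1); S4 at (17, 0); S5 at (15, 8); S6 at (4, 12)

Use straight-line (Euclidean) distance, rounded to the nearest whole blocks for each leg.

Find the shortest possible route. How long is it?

43 blocks — the shortest possible round trip.

There are 360 distinct closed tours to check (reversals are equivalent).
Hub-S1-S2-S3-S4-S5-S6-Hub: 12+7+11+1+8+12+14 = 65
Hub-S1-S2-S3-S4-S6-S5-Hub: 12+7+11+1+18+12+3 = 64
Hub-S1-S2-S3-S5-S4-S6-Hub: 12+7+11+7+8+18+14 = 77
Hub-S1-S2-S3-S5-S6-S4-Hub: 12+7+11+7+12+18+9 = 76
Hub-S1-S2-S3-S6-S4-S5-Hub: 12+7+11+17+18+8+3 = 76
Hub-S1-S2-S3-S6-S5-S4-Hub: 12+7+11+17+12+8+9 = 76
Hub-S1-S2-S4-S3-S5-S6-Hub: 12+7+12+1+7+12+14 = 65
Hub-S1-S2-S4-S3-S6-S5-Hub: 12+7+12+1+17+12+3 = 64
… (352 more)
Hub-S3-S4-S2-S6-S1-S5-Hub: 8+1+12+8+2+9+3 = 43  ← best
The minimum is 43.
One optimal route: Hub → S3 → S4 → S2 → S6 → S1 → S5 → Hub (or its reverse).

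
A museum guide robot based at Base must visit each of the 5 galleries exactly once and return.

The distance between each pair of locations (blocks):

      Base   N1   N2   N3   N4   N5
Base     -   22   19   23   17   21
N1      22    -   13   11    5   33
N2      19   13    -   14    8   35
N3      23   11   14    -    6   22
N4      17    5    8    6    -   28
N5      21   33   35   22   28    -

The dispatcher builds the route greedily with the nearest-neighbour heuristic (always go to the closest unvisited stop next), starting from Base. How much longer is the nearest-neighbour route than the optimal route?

From Base: N4=17, N2=19, N5=21, N1=22, N3=23 → choose N4 (17).
From N4: N1=5, N3=6, N2=8, N5=28 → choose N1 (5).
From N1: N3=11, N2=13, N5=33 → choose N3 (11).
From N3: N2=14, N5=22 → choose N2 (14).
From N2: N5=35 → choose N5 (35).
NN route Base → N4 → N1 → N3 → N2 → N5 → Base costs 103.
Optimal: Base → N2 → N1 → N4 → N3 → N5 → Base costs 86 (by enumerating all 60 distinct tours).
Excess = 103 − 86 = 17.

The nearest-neighbour route is 17 blocks longer than optimal.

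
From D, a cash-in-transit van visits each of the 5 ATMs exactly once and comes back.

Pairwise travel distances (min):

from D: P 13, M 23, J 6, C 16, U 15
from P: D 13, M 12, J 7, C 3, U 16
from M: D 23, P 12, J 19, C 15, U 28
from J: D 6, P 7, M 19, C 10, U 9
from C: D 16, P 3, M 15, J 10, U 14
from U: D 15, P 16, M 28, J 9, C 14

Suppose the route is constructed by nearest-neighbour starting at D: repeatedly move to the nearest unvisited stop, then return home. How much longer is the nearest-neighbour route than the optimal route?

D: J=6, P=13, U=15, C=16, M=23 ⇒ J
J: P=7, U=9, C=10, M=19 ⇒ P
P: C=3, M=12, U=16 ⇒ C
C: U=14, M=15 ⇒ U
U: M=28 ⇒ M
NN route D → J → P → C → U → M → D costs 81.
Optimal: D → M → P → C → U → J → D costs 67 (by enumerating all 60 distinct tours).
Excess = 81 − 67 = 14.

14 min longer than the optimal tour.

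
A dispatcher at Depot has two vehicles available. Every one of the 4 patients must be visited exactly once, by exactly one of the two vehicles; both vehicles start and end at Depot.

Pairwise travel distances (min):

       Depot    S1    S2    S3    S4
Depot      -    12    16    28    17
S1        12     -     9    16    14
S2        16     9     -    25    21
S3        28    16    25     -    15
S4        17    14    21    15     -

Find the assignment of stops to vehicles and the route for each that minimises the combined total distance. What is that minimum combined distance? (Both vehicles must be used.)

There are 2^3 − 1 = 7 ways to divide the 4 stops into two non-empty groups. For each, the best each vehicle can do is its own shortest tour through its group:
  {S1} + {S2, S3, S4}: 24 + 73 = 97
  {S2} + {S1, S3, S4}: 32 + 60 = 92
  {S1, S2} + {S3, S4}: 37 + 60 = 97
  {S3} + {S1, S2, S4}: 56 + 56 = 112
  {S1, S3} + {S2, S4}: 56 + 54 = 110
  {S2, S3} + {S1, S4}: 69 + 43 = 112
  … (7 splits in total)
Best: vehicle 1 Depot → S2 → Depot = 32; vehicle 2 Depot → S1 → S3 → S4 → Depot = 60; combined 92.

Minimum combined distance: 92 min.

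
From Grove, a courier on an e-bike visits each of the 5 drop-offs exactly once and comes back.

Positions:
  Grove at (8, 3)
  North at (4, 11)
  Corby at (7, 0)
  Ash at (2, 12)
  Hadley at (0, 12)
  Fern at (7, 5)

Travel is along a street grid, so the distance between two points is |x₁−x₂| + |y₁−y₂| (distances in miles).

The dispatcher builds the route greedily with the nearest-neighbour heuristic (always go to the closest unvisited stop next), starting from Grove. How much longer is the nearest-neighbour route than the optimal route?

Grove: Fern=3, Corby=4, North=12, Ash=15, Hadley=17 ⇒ Fern
Fern: Corby=5, North=9, Ash=12, Hadley=14 ⇒ Corby
Corby: North=14, Ash=17, Hadley=19 ⇒ North
North: Ash=3, Hadley=5 ⇒ Ash
Ash: Hadley=2 ⇒ Hadley
NN route Grove → Fern → Corby → North → Ash → Hadley → Grove costs 44.
Optimal: Grove → North → Ash → Hadley → Fern → Corby → Grove costs 40 (by enumerating all 60 distinct tours).
Excess = 44 − 40 = 4.

4 miles longer than the optimal tour.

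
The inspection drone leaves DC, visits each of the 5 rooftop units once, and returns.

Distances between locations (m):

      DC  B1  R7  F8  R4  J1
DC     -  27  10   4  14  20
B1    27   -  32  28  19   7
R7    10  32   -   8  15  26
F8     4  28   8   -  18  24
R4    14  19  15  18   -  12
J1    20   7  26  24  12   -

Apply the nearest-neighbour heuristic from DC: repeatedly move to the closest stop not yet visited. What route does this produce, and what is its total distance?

Nearest-neighbour total = 73 m; route DC → F8 → R7 → R4 → J1 → B1 → DC.

From DC: distances to unvisited — F8=4, R7=10, R4=14, J1=20, B1=27. Nearest is F8 (4).
From F8: distances to unvisited — R7=8, R4=18, J1=24, B1=28. Nearest is R7 (8).
From R7: distances to unvisited — R4=15, J1=26, B1=32. Nearest is R4 (15).
From R4: distances to unvisited — J1=12, B1=19. Nearest is J1 (12).
From J1: distances to unvisited — B1=7. Nearest is B1 (7).
Return B1→DC: 27.
Total = 4 + 8 + 15 + 12 + 7 + 27 = 73.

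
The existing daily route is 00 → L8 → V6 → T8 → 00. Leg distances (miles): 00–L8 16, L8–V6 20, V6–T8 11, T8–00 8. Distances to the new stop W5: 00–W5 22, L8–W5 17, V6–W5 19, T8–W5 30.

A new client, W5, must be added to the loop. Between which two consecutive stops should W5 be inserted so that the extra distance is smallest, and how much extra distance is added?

Minimum extra distance: 16 miles, inserting W5 between L8 and V6.

Insertion cost between consecutive stops i–j is d(i,W5) + d(W5,j) − d(i,j):
  between 00 and L8: 22 + 17 − 16 = 23
  between L8 and V6: 17 + 19 − 20 = 16
  between V6 and T8: 19 + 30 − 11 = 38
  between T8 and 00: 30 + 22 − 8 = 44
Cheapest insertion is between L8 and V6, adding 16.
New total = 55 + 16 = 71.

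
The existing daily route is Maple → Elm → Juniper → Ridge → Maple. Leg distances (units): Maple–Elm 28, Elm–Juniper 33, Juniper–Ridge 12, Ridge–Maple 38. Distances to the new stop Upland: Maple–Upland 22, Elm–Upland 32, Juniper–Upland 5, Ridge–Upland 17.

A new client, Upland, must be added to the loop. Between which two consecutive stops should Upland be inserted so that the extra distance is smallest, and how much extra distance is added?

Insertion cost between consecutive stops i–j is d(i,Upland) + d(Upland,j) − d(i,j):
  between Maple and Elm: 22 + 32 − 28 = 26
  between Elm and Juniper: 32 + 5 − 33 = 4
  between Juniper and Ridge: 5 + 17 − 12 = 10
  between Ridge and Maple: 17 + 22 − 38 = 1
Cheapest insertion is between Ridge and Maple, adding 1.
New total = 111 + 1 = 112.

+1 — insert Upland between Ridge and Maple.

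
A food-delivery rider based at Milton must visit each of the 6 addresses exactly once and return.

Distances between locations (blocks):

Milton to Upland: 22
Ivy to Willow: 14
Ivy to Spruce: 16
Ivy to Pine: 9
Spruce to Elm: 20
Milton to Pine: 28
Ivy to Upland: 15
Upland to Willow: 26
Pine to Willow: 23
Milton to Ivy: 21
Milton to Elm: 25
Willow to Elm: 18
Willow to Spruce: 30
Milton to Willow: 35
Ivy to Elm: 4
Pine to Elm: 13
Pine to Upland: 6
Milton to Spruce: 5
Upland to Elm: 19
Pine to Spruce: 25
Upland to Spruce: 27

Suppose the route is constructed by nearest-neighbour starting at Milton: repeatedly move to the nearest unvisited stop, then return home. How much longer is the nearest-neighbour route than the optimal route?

The nearest-neighbour route is 11 blocks longer than optimal.

Milton: Spruce=5, Ivy=21, Upland=22, Elm=25, Pine=28, Willow=35 ⇒ Spruce
Spruce: Ivy=16, Elm=20, Pine=25, Upland=27, Willow=30 ⇒ Ivy
Ivy: Elm=4, Pine=9, Willow=14, Upland=15 ⇒ Elm
Elm: Pine=13, Willow=18, Upland=19 ⇒ Pine
Pine: Upland=6, Willow=23 ⇒ Upland
Upland: Willow=26 ⇒ Willow
NN route Milton → Spruce → Ivy → Elm → Pine → Upland → Willow → Milton costs 105.
Optimal: Milton → Upland → Pine → Ivy → Willow → Elm → Spruce → Milton costs 94 (by enumerating all 360 distinct tours).
Excess = 105 − 94 = 11.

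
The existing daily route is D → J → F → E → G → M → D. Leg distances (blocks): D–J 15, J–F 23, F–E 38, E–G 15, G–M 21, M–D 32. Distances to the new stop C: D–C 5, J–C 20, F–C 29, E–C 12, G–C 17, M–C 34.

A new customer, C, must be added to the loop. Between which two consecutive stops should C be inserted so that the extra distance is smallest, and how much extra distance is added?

Adding 3 blocks by placing C on the F–E leg.

Insertion cost between consecutive stops i–j is d(i,C) + d(C,j) − d(i,j):
  between D and J: 5 + 20 − 15 = 10
  between J and F: 20 + 29 − 23 = 26
  between F and E: 29 + 12 − 38 = 3
  between E and G: 12 + 17 − 15 = 14
  between G and M: 17 + 34 − 21 = 30
  between M and D: 34 + 5 − 32 = 7
Cheapest insertion is between F and E, adding 3.
New total = 144 + 3 = 147.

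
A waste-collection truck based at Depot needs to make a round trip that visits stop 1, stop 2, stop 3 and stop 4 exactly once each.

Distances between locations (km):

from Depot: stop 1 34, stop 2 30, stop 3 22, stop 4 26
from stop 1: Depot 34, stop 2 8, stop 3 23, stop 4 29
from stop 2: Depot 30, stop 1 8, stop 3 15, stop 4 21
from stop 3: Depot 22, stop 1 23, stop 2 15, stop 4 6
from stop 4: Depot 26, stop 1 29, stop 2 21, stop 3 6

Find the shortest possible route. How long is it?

With 4 stops there are 4!/2 = 12 distinct round trips (a route and its reverse cost the same).
Depot-stop 1-stop 2-stop 3-stop 4-Depot: 34+8+15+6+26 = 89
Depot-stop 1-stop 2-stop 4-stop 3-Depot: 34+8+21+6+22 = 91
Depot-stop 1-stop 3-stop 2-stop 4-Depot: 34+23+15+21+26 = 119
Depot-stop 1-stop 3-stop 4-stop 2-Depot: 34+23+6+21+30 = 114
Depot-stop 1-stop 4-stop 2-stop 3-Depot: 34+29+21+15+22 = 121
Depot-stop 1-stop 4-stop 3-stop 2-Depot: 34+29+6+15+30 = 114
Depot-stop 2-stop 1-stop 3-stop 4-Depot: 30+8+23+6+26 = 93
Depot-stop 2-stop 1-stop 4-stop 3-Depot: 30+8+29+6+22 = 95
Depot-stop 2-stop 3-stop 1-stop 4-Depot: 30+15+23+29+26 = 123
Depot-stop 2-stop 4-stop 1-stop 3-Depot: 30+21+29+23+22 = 125
Depot-stop 3-stop 1-stop 2-stop 4-Depot: 22+23+8+21+26 = 100
Depot-stop 3-stop 2-stop 1-stop 4-Depot: 22+15+8+29+26 = 100
The minimum is 89.
One optimal route: Depot → stop 1 → stop 2 → stop 3 → stop 4 → Depot (or its reverse).

89 km — the shortest possible round trip.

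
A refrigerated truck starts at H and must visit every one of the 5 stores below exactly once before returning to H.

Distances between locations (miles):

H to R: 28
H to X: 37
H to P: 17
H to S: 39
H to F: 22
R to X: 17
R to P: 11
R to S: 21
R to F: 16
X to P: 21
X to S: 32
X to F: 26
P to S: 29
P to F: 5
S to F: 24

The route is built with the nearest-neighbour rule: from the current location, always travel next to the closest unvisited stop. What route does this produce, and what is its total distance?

From H: distances to unvisited — P=17, F=22, R=28, X=37, S=39. Nearest is P (17).
From P: distances to unvisited — F=5, R=11, X=21, S=29. Nearest is F (5).
From F: distances to unvisited — R=16, S=24, X=26. Nearest is R (16).
From R: distances to unvisited — X=17, S=21. Nearest is X (17).
From X: distances to unvisited — S=32. Nearest is S (32).
Return S→H: 39.
Total = 17 + 5 + 16 + 17 + 32 + 39 = 126.

126 miles along H → P → F → R → X → S → H.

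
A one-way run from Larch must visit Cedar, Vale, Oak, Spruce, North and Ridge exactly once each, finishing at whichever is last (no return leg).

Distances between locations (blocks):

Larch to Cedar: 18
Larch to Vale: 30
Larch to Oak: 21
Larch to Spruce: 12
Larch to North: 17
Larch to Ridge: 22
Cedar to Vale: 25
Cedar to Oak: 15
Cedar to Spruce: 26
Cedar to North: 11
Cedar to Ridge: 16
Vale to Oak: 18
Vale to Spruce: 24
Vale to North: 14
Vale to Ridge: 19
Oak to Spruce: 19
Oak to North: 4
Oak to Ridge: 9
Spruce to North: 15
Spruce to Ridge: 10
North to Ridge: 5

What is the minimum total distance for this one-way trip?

There are 6! = 720 possible orderings.
Larch → Cedar → Vale → Oak → Spruce → North → Ridge: 18+25+18+19+15+5 = 100
Larch → Cedar → Vale → Oak → Spruce → Ridge → North: 18+25+18+19+10+5 = 95
Larch → Cedar → Vale → Oak → North → Spruce → Ridge: 18+25+18+4+15+10 = 90
Larch → Cedar → Vale → Oak → North → Ridge → Spruce: 18+25+18+4+5+10 = 80
Larch → Cedar → Vale → Oak → Ridge → Spruce → North: 18+25+18+9+10+15 = 95
Larch → Cedar → Vale → Oak → Ridge → North → Spruce: 18+25+18+9+5+15 = 90
Larch → Cedar → Vale → Spruce → Oak → North → Ridge: 18+25+24+19+4+5 = 95
Larch → Cedar → Vale → Spruce → Oak → Ridge → North: 18+25+24+19+9+5 = 100
… (712 more)
Larch → Spruce → Ridge → Cedar → Oak → North → Vale: 12+10+16+15+4+14 = 71  ← best
The minimum is 71.
One shortest path: Larch → Spruce → Ridge → Cedar → Oak → North → Vale.

Minimum one-way distance = 71 blocks.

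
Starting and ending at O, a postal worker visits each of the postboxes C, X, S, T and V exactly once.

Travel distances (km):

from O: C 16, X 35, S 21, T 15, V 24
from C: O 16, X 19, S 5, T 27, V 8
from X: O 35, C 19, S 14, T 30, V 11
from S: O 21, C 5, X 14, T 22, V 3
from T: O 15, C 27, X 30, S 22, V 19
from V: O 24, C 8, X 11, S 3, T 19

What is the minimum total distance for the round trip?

Minimum total distance: 80 km.

O → C → X → S → T → V → O: 16+19+14+22+19+24 = 114
O → C → X → S → V → T → O: 16+19+14+3+19+15 = 86
O → C → X → T → S → V → O: 16+19+30+22+3+24 = 114
O → C → X → T → V → S → O: 16+19+30+19+3+21 = 108
O → C → X → V → S → T → O: 16+19+11+3+22+15 = 86
O → C → X → V → T → S → O: 16+19+11+19+22+21 = 108
O → C → S → X → T → V → O: 16+5+14+30+19+24 = 108
O → C → S → X → V → T → O: 16+5+14+11+19+15 = 80
O → C → S → T → X → V → O: 16+5+22+30+11+24 = 108
O → C → S → T → V → X → O: 16+5+22+19+11+35 = 108
O → C → S → V → X → T → O: 16+5+3+11+30+15 = 80
O → C → S → V → T → X → O: 16+5+3+19+30+35 = 108
O → C → T → X → S → V → O: 16+27+30+14+3+24 = 114
O → C → T → X → V → S → O: 16+27+30+11+3+21 = 108
… (46 more)
The minimum is 80.
One optimal route: O → C → S → X → V → T → O (or its reverse).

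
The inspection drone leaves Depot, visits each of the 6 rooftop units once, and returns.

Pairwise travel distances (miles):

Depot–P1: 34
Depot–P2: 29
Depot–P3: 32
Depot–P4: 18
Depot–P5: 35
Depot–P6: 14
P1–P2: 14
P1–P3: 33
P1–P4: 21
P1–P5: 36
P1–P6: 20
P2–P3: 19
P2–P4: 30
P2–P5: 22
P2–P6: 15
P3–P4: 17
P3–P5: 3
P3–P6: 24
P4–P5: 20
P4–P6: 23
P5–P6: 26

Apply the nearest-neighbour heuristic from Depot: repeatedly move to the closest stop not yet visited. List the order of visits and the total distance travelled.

Nearest-neighbour total = 119 miles; route Depot → P6 → P2 → P1 → P4 → P3 → P5 → Depot.

From Depot: distances to unvisited — P6=14, P4=18, P2=29, P3=32, P1=34, P5=35. Nearest is P6 (14).
From P6: distances to unvisited — P2=15, P1=20, P4=23, P3=24, P5=26. Nearest is P2 (15).
From P2: distances to unvisited — P1=14, P3=19, P5=22, P4=30. Nearest is P1 (14).
From P1: distances to unvisited — P4=21, P3=33, P5=36. Nearest is P4 (21).
From P4: distances to unvisited — P3=17, P5=20. Nearest is P3 (17).
From P3: distances to unvisited — P5=3. Nearest is P5 (3).
Return P5→Depot: 35.
Total = 14 + 15 + 14 + 21 + 17 + 3 + 35 = 119.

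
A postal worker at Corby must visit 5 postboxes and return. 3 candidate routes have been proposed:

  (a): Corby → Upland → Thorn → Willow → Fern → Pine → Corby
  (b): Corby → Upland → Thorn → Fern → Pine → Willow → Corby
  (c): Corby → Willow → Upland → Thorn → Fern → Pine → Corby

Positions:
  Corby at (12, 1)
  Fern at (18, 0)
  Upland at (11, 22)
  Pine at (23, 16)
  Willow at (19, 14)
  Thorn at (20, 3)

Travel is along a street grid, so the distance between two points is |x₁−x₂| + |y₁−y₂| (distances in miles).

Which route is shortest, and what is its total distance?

(a): 22 + 28 + 12 + 15 + 21 + 26 = 124
(b): 22 + 28 + 5 + 21 + 6 + 20 = 102
(c): 20 + 16 + 28 + 5 + 21 + 26 = 116

102 miles — (b) is the shortest.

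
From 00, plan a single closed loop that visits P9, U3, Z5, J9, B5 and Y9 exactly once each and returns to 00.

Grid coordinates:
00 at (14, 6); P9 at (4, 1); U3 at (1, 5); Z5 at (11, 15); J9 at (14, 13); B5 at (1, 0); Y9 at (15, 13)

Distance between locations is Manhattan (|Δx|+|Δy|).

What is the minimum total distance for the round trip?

With 6 stops there are 6!/2 = 360 distinct round trips (a route and its reverse cost the same).
00-P9-U3-Z5-J9-B5-Y9-00: 15+7+20+5+26+27+8 = 108
00-P9-U3-Z5-J9-Y9-B5-00: 15+7+20+5+1+27+19 = 94
00-P9-U3-Z5-B5-J9-Y9-00: 15+7+20+25+26+1+8 = 102
00-P9-U3-Z5-B5-Y9-J9-00: 15+7+20+25+27+1+7 = 102
00-P9-U3-Z5-Y9-J9-B5-00: 15+7+20+6+1+26+19 = 94
00-P9-U3-Z5-Y9-B5-J9-00: 15+7+20+6+27+26+7 = 108
00-P9-U3-J9-Z5-B5-Y9-00: 15+7+21+5+25+27+8 = 108
00-P9-U3-J9-Z5-Y9-B5-00: 15+7+21+5+6+27+19 = 100
… (352 more)
00-P9-B5-U3-Z5-J9-Y9-00: 15+4+5+20+5+1+8 = 58  ← best
The minimum is 58.
One optimal route: 00 → P9 → B5 → U3 → Z5 → J9 → Y9 → 00 (or its reverse).

Minimum total distance: 58.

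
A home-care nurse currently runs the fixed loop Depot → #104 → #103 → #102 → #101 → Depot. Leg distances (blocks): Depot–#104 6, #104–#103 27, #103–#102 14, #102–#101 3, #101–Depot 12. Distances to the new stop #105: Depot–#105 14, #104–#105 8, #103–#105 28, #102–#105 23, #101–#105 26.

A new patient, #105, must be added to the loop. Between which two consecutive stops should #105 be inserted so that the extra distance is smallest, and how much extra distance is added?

+9 blocks — insert #105 between #104 and #103.

Insertion cost between consecutive stops i–j is d(i,#105) + d(#105,j) − d(i,j):
  between Depot and #104: 14 + 8 − 6 = 16
  between #104 and #103: 8 + 28 − 27 = 9
  between #103 and #102: 28 + 23 − 14 = 37
  between #102 and #101: 23 + 26 − 3 = 46
  between #101 and Depot: 26 + 14 − 12 = 28
Cheapest insertion is between #104 and #103, adding 9.
New total = 62 + 9 = 71.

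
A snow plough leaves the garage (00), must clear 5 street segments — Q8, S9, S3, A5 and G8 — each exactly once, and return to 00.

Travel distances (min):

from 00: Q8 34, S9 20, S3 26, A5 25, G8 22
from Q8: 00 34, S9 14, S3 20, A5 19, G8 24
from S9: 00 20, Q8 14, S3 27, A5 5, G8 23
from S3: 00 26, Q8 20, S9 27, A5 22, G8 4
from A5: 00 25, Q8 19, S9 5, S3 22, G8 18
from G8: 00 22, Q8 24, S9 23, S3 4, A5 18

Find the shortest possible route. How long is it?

With 5 stops there are 5!/2 = 60 distinct round trips (a route and its reverse cost the same).
00→Q8→S9→S3→A5→G8→00: 34+14+27+22+18+22 = 137
00→Q8→S9→S3→G8→A5→00: 34+14+27+4+18+25 = 122
00→Q8→S9→A5→S3→G8→00: 34+14+5+22+4+22 = 101
00→Q8→S9→A5→G8→S3→00: 34+14+5+18+4+26 = 101
00→Q8→S9→G8→S3→A5→00: 34+14+23+4+22+25 = 122
00→Q8→S9→G8→A5→S3→00: 34+14+23+18+22+26 = 137
00→Q8→S3→S9→A5→G8→00: 34+20+27+5+18+22 = 126
00→Q8→S3→S9→G8→A5→00: 34+20+27+23+18+25 = 147
00→Q8→S3→A5→S9→G8→00: 34+20+22+5+23+22 = 126
00→Q8→S3→A5→G8→S9→00: 34+20+22+18+23+20 = 137
00→Q8→S3→G8→S9→A5→00: 34+20+4+23+5+25 = 111
00→Q8→S3→G8→A5→S9→00: 34+20+4+18+5+20 = 101
00→Q8→A5→S9→S3→G8→00: 34+19+5+27+4+22 = 111
00→Q8→A5→S9→G8→S3→00: 34+19+5+23+4+26 = 111
… (46 more)
00→S9→A5→Q8→S3→G8→00: 20+5+19+20+4+22 = 90  ← best
The minimum is 90.
One optimal route: 00 → S9 → A5 → Q8 → S3 → G8 → 00 (or its reverse).

90 min — the shortest possible round trip.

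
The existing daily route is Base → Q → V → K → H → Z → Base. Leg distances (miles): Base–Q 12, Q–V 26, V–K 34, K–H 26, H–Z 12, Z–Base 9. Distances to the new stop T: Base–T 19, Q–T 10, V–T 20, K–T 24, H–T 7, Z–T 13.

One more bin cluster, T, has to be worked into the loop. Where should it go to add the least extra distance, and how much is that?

Insertion cost between consecutive stops i–j is d(i,T) + d(T,j) − d(i,j):
  between Base and Q: 19 + 10 − 12 = 17
  between Q and V: 10 + 20 − 26 = 4
  between V and K: 20 + 24 − 34 = 10
  between K and H: 24 + 7 − 26 = 5
  between H and Z: 7 + 13 − 12 = 8
  between Z and Base: 13 + 19 − 9 = 23
Cheapest insertion is between Q and V, adding 4.
New total = 119 + 4 = 123.

Adding 4 miles by placing T on the Q–V leg.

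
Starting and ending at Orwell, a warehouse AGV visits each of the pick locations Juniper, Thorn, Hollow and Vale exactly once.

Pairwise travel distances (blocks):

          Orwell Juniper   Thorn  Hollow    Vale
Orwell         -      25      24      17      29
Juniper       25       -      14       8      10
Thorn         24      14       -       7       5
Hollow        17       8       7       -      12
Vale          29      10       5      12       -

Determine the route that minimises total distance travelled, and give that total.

Minimum total distance: 64 blocks.

Orwell-Juniper-Thorn-Hollow-Vale-Orwell: 25+14+7+12+29 = 87
Orwell-Juniper-Thorn-Vale-Hollow-Orwell: 25+14+5+12+17 = 73
Orwell-Juniper-Hollow-Thorn-Vale-Orwell: 25+8+7+5+29 = 74
Orwell-Juniper-Hollow-Vale-Thorn-Orwell: 25+8+12+5+24 = 74
Orwell-Juniper-Vale-Thorn-Hollow-Orwell: 25+10+5+7+17 = 64
Orwell-Juniper-Vale-Hollow-Thorn-Orwell: 25+10+12+7+24 = 78
Orwell-Thorn-Juniper-Hollow-Vale-Orwell: 24+14+8+12+29 = 87
Orwell-Thorn-Juniper-Vale-Hollow-Orwell: 24+14+10+12+17 = 77
Orwell-Thorn-Hollow-Juniper-Vale-Orwell: 24+7+8+10+29 = 78
Orwell-Thorn-Vale-Juniper-Hollow-Orwell: 24+5+10+8+17 = 64
Orwell-Hollow-Juniper-Thorn-Vale-Orwell: 17+8+14+5+29 = 73
Orwell-Hollow-Thorn-Juniper-Vale-Orwell: 17+7+14+10+29 = 77
The minimum is 64.
One optimal route: Orwell → Juniper → Vale → Thorn → Hollow → Orwell (or its reverse).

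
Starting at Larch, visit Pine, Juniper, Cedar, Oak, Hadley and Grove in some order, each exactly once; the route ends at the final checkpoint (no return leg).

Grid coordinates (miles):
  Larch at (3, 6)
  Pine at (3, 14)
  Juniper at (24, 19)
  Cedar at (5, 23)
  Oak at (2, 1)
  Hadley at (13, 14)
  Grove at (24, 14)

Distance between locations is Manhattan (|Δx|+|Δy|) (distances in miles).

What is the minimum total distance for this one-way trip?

There are 6! = 720 possible orderings.
Larch → Pine → Juniper → Cedar → Oak → Hadley → Grove: 8+26+23+25+24+11 = 117
Larch → Pine → Juniper → Cedar → Oak → Grove → Hadley: 8+26+23+25+35+11 = 128
Larch → Pine → Juniper → Cedar → Hadley → Oak → Grove: 8+26+23+17+24+35 = 133
Larch → Pine → Juniper → Cedar → Hadley → Grove → Oak: 8+26+23+17+11+35 = 120
Larch → Pine → Juniper → Cedar → Grove → Oak → Hadley: 8+26+23+28+35+24 = 144
Larch → Pine → Juniper → Cedar → Grove → Hadley → Oak: 8+26+23+28+11+24 = 120
Larch → Pine → Juniper → Oak → Cedar → Hadley → Grove: 8+26+40+25+17+11 = 127
Larch → Pine → Juniper → Oak → Cedar → Grove → Hadley: 8+26+40+25+28+11 = 138
… (712 more)
Larch → Oak → Pine → Cedar → Hadley → Grove → Juniper: 6+14+11+17+11+5 = 64  ← best
The minimum is 64.
One shortest path: Larch → Oak → Pine → Cedar → Hadley → Grove → Juniper.

Shortest open route: 64 miles.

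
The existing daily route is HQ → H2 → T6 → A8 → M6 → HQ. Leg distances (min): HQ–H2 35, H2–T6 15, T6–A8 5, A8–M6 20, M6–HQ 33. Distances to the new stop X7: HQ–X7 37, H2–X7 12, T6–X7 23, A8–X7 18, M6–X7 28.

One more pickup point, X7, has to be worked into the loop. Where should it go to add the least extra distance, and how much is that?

+14 min — insert X7 between HQ and H2.

Insertion cost between consecutive stops i–j is d(i,X7) + d(X7,j) − d(i,j):
  between HQ and H2: 37 + 12 − 35 = 14
  between H2 and T6: 12 + 23 − 15 = 20
  between T6 and A8: 23 + 18 − 5 = 36
  between A8 and M6: 18 + 28 − 20 = 26
  between M6 and HQ: 28 + 37 − 33 = 32
Cheapest insertion is between HQ and H2, adding 14.
New total = 108 + 14 = 122.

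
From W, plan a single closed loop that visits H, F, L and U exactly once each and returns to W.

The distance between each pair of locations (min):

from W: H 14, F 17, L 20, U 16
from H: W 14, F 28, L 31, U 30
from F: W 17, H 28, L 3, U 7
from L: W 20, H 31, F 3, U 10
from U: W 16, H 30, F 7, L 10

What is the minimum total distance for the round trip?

There are 12 distinct closed tours to check (reversals are equivalent).
W - H - F - L - U - W: 14+28+3+10+16 = 71
W - H - F - U - L - W: 14+28+7+10+20 = 79
W - H - L - F - U - W: 14+31+3+7+16 = 71
W - H - L - U - F - W: 14+31+10+7+17 = 79
W - H - U - F - L - W: 14+30+7+3+20 = 74
W - H - U - L - F - W: 14+30+10+3+17 = 74
W - F - H - L - U - W: 17+28+31+10+16 = 102
W - F - H - U - L - W: 17+28+30+10+20 = 105
W - F - L - H - U - W: 17+3+31+30+16 = 97
W - F - U - H - L - W: 17+7+30+31+20 = 105
W - L - H - F - U - W: 20+31+28+7+16 = 102
W - L - F - H - U - W: 20+3+28+30+16 = 97
The minimum is 71.
One optimal route: W → H → F → L → U → W (or its reverse).

Shortest round trip = 71 min.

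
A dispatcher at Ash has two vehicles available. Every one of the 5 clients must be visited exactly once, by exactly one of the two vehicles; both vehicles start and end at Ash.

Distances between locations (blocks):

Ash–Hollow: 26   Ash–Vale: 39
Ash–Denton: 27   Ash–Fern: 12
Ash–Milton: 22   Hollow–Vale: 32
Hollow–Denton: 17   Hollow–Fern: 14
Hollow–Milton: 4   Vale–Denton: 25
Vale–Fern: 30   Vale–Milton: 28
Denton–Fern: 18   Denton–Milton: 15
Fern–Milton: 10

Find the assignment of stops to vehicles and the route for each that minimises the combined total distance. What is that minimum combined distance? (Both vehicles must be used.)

Try each way of splitting the stops between the two vehicles (each non-empty) and, for each split, find the best tour for each vehicle:
  {Hollow} + {Vale, Denton, Fern, Milton}: 52 + 101 = 153
  {Vale} + {Hollow, Denton, Fern, Milton}: 78 + 70 = 148
  {Hollow, Vale} + {Denton, Fern, Milton}: 97 + 64 = 161
  {Denton} + {Hollow, Vale, Fern, Milton}: 54 + 97 = 151
  {Hollow, Denton} + {Vale, Fern, Milton}: 70 + 89 = 159
  {Vale, Denton} + {Hollow, Fern, Milton}: 91 + 52 = 143
  … (15 splits in total)
  {Fern} + {Hollow, Vale, Denton, Milton}: 24 + 107 = 131  ← best
Best: vehicle 1 Ash → Fern → Ash = 24; vehicle 2 Ash → Vale → Denton → Hollow → Milton → Ash = 107; combined 131.

Minimum combined distance: 131 blocks.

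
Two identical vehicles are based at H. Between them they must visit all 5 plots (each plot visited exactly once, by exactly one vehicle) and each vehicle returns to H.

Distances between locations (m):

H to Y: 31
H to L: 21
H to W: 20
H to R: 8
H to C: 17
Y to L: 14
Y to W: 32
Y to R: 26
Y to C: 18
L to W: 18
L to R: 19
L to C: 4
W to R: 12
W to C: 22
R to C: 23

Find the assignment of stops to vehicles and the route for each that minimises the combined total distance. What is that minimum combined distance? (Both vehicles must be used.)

103 m — the smallest possible combined total.

There are 2^4 − 1 = 15 ways to divide the 5 stops into two non-empty groups. For each, the best each vehicle can do is its own shortest tour through its group:
  {Y} + {L, W, R, C}: 62 + 59 = 121
  {L} + {Y, W, R, C}: 42 + 87 = 129
  {Y, L} + {W, R, C}: 66 + 59 = 125
  {W} + {Y, L, R, C}: 40 + 69 = 109
  {Y, W} + {L, R, C}: 83 + 48 = 131
  {L, W} + {Y, R, C}: 59 + 69 = 128
  … (15 splits in total)
  {R} + {Y, L, W, C}: 16 + 87 = 103  ← best
Best: vehicle 1 H → R → H = 16; vehicle 2 H → W → Y → L → C → H = 87; combined 103.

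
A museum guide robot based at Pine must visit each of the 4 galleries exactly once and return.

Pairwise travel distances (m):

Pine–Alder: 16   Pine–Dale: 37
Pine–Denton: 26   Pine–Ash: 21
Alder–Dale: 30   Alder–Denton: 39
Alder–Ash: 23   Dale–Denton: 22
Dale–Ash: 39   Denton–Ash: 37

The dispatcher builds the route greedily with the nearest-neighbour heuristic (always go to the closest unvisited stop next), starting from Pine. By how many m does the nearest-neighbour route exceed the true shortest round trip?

13 m longer than the optimal tour.

From Pine: Alder=16, Ash=21, Denton=26, Dale=37 → choose Alder (16).
From Alder: Ash=23, Dale=30, Denton=39 → choose Ash (23).
From Ash: Denton=37, Dale=39 → choose Denton (37).
From Denton: Dale=22 → choose Dale (22).
NN route Pine → Alder → Ash → Denton → Dale → Pine costs 135.
Optimal: Pine → Denton → Dale → Alder → Ash → Pine costs 122 (by enumerating all 12 distinct tours).
Excess = 135 − 122 = 13.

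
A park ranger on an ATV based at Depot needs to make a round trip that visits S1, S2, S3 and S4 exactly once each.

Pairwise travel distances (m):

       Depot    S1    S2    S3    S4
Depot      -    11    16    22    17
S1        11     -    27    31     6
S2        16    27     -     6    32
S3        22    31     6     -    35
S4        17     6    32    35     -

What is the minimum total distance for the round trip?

74 m — the shortest possible round trip.

With 4 stops there are 4!/2 = 12 distinct round trips (a route and its reverse cost the same).
Depot→S1→S2→S3→S4→Depot: 11+27+6+35+17 = 96
Depot→S1→S2→S4→S3→Depot: 11+27+32+35+22 = 127
Depot→S1→S3→S2→S4→Depot: 11+31+6+32+17 = 97
Depot→S1→S3→S4→S2→Depot: 11+31+35+32+16 = 125
Depot→S1→S4→S2→S3→Depot: 11+6+32+6+22 = 77
Depot→S1→S4→S3→S2→Depot: 11+6+35+6+16 = 74
Depot→S2→S1→S3→S4→Depot: 16+27+31+35+17 = 126
Depot→S2→S1→S4→S3→Depot: 16+27+6+35+22 = 106
Depot→S2→S3→S1→S4→Depot: 16+6+31+6+17 = 76
Depot→S2→S4→S1→S3→Depot: 16+32+6+31+22 = 107
Depot→S3→S1→S2→S4→Depot: 22+31+27+32+17 = 129
Depot→S3→S2→S1→S4→Depot: 22+6+27+6+17 = 78
The minimum is 74.
One optimal route: Depot → S1 → S4 → S3 → S2 → Depot (or its reverse).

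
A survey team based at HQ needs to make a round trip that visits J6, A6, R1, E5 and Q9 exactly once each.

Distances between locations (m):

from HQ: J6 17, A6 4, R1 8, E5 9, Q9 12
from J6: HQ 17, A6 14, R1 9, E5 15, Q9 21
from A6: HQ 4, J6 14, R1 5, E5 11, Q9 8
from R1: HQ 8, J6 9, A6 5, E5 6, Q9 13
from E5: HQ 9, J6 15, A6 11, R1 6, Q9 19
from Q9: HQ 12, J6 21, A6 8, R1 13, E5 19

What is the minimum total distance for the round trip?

HQ → J6 → A6 → R1 → E5 → Q9 → HQ: 17+14+5+6+19+12 = 73
HQ → J6 → A6 → R1 → Q9 → E5 → HQ: 17+14+5+13+19+9 = 77
HQ → J6 → A6 → E5 → R1 → Q9 → HQ: 17+14+11+6+13+12 = 73
HQ → J6 → A6 → E5 → Q9 → R1 → HQ: 17+14+11+19+13+8 = 82
HQ → J6 → A6 → Q9 → R1 → E5 → HQ: 17+14+8+13+6+9 = 67
HQ → J6 → A6 → Q9 → E5 → R1 → HQ: 17+14+8+19+6+8 = 72
HQ → J6 → R1 → A6 → E5 → Q9 → HQ: 17+9+5+11+19+12 = 73
HQ → J6 → R1 → A6 → Q9 → E5 → HQ: 17+9+5+8+19+9 = 67
HQ → J6 → R1 → E5 → A6 → Q9 → HQ: 17+9+6+11+8+12 = 63
HQ → J6 → R1 → E5 → Q9 → A6 → HQ: 17+9+6+19+8+4 = 63
HQ → J6 → R1 → Q9 → A6 → E5 → HQ: 17+9+13+8+11+9 = 67
HQ → J6 → R1 → Q9 → E5 → A6 → HQ: 17+9+13+19+11+4 = 73
HQ → J6 → E5 → A6 → R1 → Q9 → HQ: 17+15+11+5+13+12 = 73
HQ → J6 → E5 → A6 → Q9 → R1 → HQ: 17+15+11+8+13+8 = 72
… (46 more)
HQ → A6 → Q9 → J6 → R1 → E5 → HQ: 4+8+21+9+6+9 = 57  ← best
The minimum is 57.
One optimal route: HQ → A6 → Q9 → J6 → R1 → E5 → HQ (or its reverse).

Minimum total distance: 57 m.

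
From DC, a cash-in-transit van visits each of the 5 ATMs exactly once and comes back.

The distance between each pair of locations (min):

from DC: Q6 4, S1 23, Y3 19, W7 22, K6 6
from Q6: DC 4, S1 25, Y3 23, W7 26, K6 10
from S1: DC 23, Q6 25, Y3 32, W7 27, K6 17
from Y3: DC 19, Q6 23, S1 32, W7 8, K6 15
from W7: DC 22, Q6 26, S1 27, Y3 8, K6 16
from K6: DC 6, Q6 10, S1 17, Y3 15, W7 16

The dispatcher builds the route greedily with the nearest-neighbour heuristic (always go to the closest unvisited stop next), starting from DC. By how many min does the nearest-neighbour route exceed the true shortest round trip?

2 min longer than the optimal tour.

DC: Q6=4, K6=6, Y3=19, W7=22, S1=23 ⇒ Q6
Q6: K6=10, Y3=23, S1=25, W7=26 ⇒ K6
K6: Y3=15, W7=16, S1=17 ⇒ Y3
Y3: W7=8, S1=32 ⇒ W7
W7: S1=27 ⇒ S1
NN route DC → Q6 → K6 → Y3 → W7 → S1 → DC costs 87.
Optimal: DC → Q6 → S1 → W7 → Y3 → K6 → DC costs 85 (by enumerating all 60 distinct tours).
Excess = 87 − 85 = 2.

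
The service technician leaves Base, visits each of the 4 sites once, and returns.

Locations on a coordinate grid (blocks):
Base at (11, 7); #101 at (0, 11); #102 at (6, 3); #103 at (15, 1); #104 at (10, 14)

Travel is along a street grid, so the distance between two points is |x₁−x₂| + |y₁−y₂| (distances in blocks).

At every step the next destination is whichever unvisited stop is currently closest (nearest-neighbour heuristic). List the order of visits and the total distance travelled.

At Base the remaining stops are #104 8, #102 9, #103 10, #101 15; go to #104.
At #104 the remaining stops are #101 13, #102 15, #103 18; go to #101.
At #101 the remaining stops are #102 14, #103 25; go to #102.
At #102 the remaining stops are #103 11; go to #103.
Return #103→Base: 10.
Total = 8 + 13 + 14 + 11 + 10 = 56.

Total distance 56 blocks via the nearest-neighbour route Base → #104 → #101 → #102 → #103 → Base.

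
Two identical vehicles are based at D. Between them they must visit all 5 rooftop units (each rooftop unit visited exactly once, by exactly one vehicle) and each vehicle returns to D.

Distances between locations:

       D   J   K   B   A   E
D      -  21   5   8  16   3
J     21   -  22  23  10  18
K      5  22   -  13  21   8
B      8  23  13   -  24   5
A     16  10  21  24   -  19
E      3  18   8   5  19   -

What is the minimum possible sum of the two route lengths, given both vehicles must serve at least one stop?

Minimum combined distance: 67.

Check every non-empty split of the stops between the two vehicles; for each half take its own optimal tour:
  {J} + {K, B, A, E}: 42 + 58 = 100
  {K} + {J, B, A, E}: 10 + 57 = 67
  {J, K} + {B, A, E}: 48 + 48 = 96
  {B} + {J, K, A, E}: 16 + 57 = 73
  {J, B} + {K, A, E}: 52 + 48 = 100
  {K, B} + {J, A, E}: 26 + 47 = 73
  … (15 splits in total)
Best: vehicle 1 D → K → D = 10; vehicle 2 D → B → E → J → A → D = 57; combined 67.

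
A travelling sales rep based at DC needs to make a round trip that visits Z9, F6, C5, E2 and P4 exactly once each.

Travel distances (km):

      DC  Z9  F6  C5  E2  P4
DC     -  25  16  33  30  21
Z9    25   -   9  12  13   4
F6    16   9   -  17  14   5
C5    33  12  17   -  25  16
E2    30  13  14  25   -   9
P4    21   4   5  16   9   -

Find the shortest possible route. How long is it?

With 5 stops there are 5!/2 = 60 distinct round trips (a route and its reverse cost the same).
DC-Z9-F6-C5-E2-P4-DC: 25+9+17+25+9+21 = 106
DC-Z9-F6-C5-P4-E2-DC: 25+9+17+16+9+30 = 106
DC-Z9-F6-E2-C5-P4-DC: 25+9+14+25+16+21 = 110
DC-Z9-F6-E2-P4-C5-DC: 25+9+14+9+16+33 = 106
DC-Z9-F6-P4-C5-E2-DC: 25+9+5+16+25+30 = 110
DC-Z9-F6-P4-E2-C5-DC: 25+9+5+9+25+33 = 106
DC-Z9-C5-F6-E2-P4-DC: 25+12+17+14+9+21 = 98
DC-Z9-C5-F6-P4-E2-DC: 25+12+17+5+9+30 = 98
DC-Z9-C5-E2-F6-P4-DC: 25+12+25+14+5+21 = 102
DC-Z9-C5-E2-P4-F6-DC: 25+12+25+9+5+16 = 92
DC-Z9-C5-P4-F6-E2-DC: 25+12+16+5+14+30 = 102
DC-Z9-C5-P4-E2-F6-DC: 25+12+16+9+14+16 = 92
DC-Z9-E2-F6-C5-P4-DC: 25+13+14+17+16+21 = 106
DC-Z9-E2-F6-P4-C5-DC: 25+13+14+5+16+33 = 106
… (46 more)
DC-F6-C5-Z9-E2-P4-DC: 16+17+12+13+9+21 = 88  ← best
The minimum is 88.
One optimal route: DC → F6 → C5 → Z9 → E2 → P4 → DC (or its reverse).

88 km — the shortest possible round trip.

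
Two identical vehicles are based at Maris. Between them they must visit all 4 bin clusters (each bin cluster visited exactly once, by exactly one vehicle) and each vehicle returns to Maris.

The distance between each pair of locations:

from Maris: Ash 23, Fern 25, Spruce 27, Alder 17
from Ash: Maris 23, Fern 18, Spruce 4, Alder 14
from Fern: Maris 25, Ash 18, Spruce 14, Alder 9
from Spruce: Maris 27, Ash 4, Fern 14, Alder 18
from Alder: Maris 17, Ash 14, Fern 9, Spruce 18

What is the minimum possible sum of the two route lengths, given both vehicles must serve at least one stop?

Check every non-empty split of the stops between the two vehicles; for each half take its own optimal tour:
  {Ash} + {Fern, Spruce, Alder}: 46 + 67 = 113
  {Fern} + {Ash, Spruce, Alder}: 50 + 62 = 112
  {Ash, Fern} + {Spruce, Alder}: 66 + 62 = 128
  {Spruce} + {Ash, Fern, Alder}: 54 + 67 = 121
  {Ash, Spruce} + {Fern, Alder}: 54 + 51 = 105
  {Fern, Spruce} + {Ash, Alder}: 66 + 54 = 120
  … (7 splits in total)
  {Ash, Fern, Spruce} + {Alder}: 66 + 34 = 100  ← best
Best: vehicle 1 Maris → Ash → Spruce → Fern → Maris = 66; vehicle 2 Maris → Alder → Maris = 34; combined 100.

100 — the smallest possible combined total.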